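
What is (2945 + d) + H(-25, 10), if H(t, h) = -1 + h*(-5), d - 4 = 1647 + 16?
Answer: 4561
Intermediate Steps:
d = 1667 (d = 4 + (1647 + 16) = 4 + 1663 = 1667)
H(t, h) = -1 - 5*h
(2945 + d) + H(-25, 10) = (2945 + 1667) + (-1 - 5*10) = 4612 + (-1 - 50) = 4612 - 51 = 4561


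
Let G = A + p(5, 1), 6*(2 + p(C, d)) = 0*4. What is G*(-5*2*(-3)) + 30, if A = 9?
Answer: 240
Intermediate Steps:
p(C, d) = -2 (p(C, d) = -2 + (0*4)/6 = -2 + (1/6)*0 = -2 + 0 = -2)
G = 7 (G = 9 - 2 = 7)
G*(-5*2*(-3)) + 30 = 7*(-5*2*(-3)) + 30 = 7*(-10*(-3)) + 30 = 7*30 + 30 = 210 + 30 = 240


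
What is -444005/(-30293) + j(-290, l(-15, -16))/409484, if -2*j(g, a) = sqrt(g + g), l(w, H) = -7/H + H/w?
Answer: 444005/30293 - I*sqrt(145)/409484 ≈ 14.657 - 2.9407e-5*I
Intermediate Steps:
j(g, a) = -sqrt(2)*sqrt(g)/2 (j(g, a) = -sqrt(g + g)/2 = -sqrt(2)*sqrt(g)/2)
-444005/(-30293) + j(-290, l(-15, -16))/409484 = -444005/(-30293) - sqrt(2)*sqrt(-290)/2/409484 = -444005*(-1/30293) - sqrt(2)*I*sqrt(290)/2*(1/409484) = 444005/30293 - I*sqrt(145)*(1/409484) = 444005/30293 - I*sqrt(145)/409484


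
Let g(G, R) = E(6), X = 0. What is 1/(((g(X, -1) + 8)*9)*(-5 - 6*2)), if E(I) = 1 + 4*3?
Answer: -1/3213 ≈ -0.00031124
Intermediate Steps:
E(I) = 13 (E(I) = 1 + 12 = 13)
g(G, R) = 13
1/(((g(X, -1) + 8)*9)*(-5 - 6*2)) = 1/(((13 + 8)*9)*(-5 - 6*2)) = 1/((21*9)*(-5 - 12)) = 1/(189*(-17)) = 1/(-3213) = -1/3213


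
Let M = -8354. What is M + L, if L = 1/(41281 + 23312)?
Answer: -539609921/64593 ≈ -8354.0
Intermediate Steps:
L = 1/64593 ≈ 1.5482e-5
M + L = -8354 + 1/64593 = -539609921/64593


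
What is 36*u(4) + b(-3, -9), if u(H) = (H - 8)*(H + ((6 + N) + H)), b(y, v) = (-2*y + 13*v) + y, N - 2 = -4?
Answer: -1842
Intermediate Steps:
N = -2 (N = 2 - 4 = -2)
b(y, v) = -y + 13*v
u(H) = (-8 + H)*(4 + 2*H) (u(H) = (H - 8)*(H + ((6 - 2) + H)) = (-8 + H)*(H + (4 + H)) = (-8 + H)*(4 + 2*H))
36*u(4) + b(-3, -9) = 36*(-32 - 12*4 + 2*4²) + (-1*(-3) + 13*(-9)) = 36*(-32 - 48 + 2*16) + (3 - 117) = 36*(-32 - 48 + 32) - 114 = 36*(-48) - 114 = -1728 - 114 = -1842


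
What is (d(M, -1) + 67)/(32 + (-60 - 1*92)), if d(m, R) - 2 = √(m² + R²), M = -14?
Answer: -23/40 - √197/120 ≈ -0.69196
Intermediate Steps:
d(m, R) = 2 + √(R² + m²) (d(m, R) = 2 + √(m² + R²) = 2 + √(R² + m²))
(d(M, -1) + 67)/(32 + (-60 - 1*92)) = ((2 + √((-1)² + (-14)²)) + 67)/(32 + (-60 - 1*92)) = ((2 + √(1 + 196)) + 67)/(32 + (-60 - 92)) = ((2 + √197) + 67)/(32 - 152) = (69 + √197)/(-120) = (69 + √197)*(-1/120) = -23/40 - √197/120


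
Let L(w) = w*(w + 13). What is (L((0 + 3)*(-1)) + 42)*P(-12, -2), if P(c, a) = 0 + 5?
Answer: 60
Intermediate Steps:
L(w) = w*(13 + w)
P(c, a) = 5
(L((0 + 3)*(-1)) + 42)*P(-12, -2) = (((0 + 3)*(-1))*(13 + (0 + 3)*(-1)) + 42)*5 = ((3*(-1))*(13 + 3*(-1)) + 42)*5 = (-3*(13 - 3) + 42)*5 = (-3*10 + 42)*5 = (-30 + 42)*5 = 12*5 = 60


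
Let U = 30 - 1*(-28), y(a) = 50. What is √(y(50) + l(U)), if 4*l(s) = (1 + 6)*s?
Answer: √606/2 ≈ 12.309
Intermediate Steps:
U = 58 (U = 30 + 28 = 58)
l(s) = 7*s/4 (l(s) = ((1 + 6)*s)/4 = (7*s)/4 = 7*s/4)
√(y(50) + l(U)) = √(50 + (7/4)*58) = √(50 + 203/2) = √(303/2) = √606/2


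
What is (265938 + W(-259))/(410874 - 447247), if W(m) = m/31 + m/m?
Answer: -8243850/1127563 ≈ -7.3112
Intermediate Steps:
W(m) = 1 + m/31 (W(m) = m*(1/31) + 1 = m/31 + 1 = 1 + m/31)
(265938 + W(-259))/(410874 - 447247) = (265938 + (1 + (1/31)*(-259)))/(410874 - 447247) = (265938 + (1 - 259/31))/(-36373) = (265938 - 228/31)*(-1/36373) = (8243850/31)*(-1/36373) = -8243850/1127563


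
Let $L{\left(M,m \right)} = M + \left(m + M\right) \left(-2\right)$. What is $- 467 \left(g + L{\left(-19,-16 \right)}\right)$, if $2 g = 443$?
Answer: $- \frac{254515}{2} \approx -1.2726 \cdot 10^{5}$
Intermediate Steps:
$g = \frac{443}{2}$ ($g = \frac{1}{2} \cdot 443 = \frac{443}{2} \approx 221.5$)
$L{\left(M,m \right)} = - M - 2 m$ ($L{\left(M,m \right)} = M + \left(M + m\right) \left(-2\right) = M - \left(2 M + 2 m\right) = - M - 2 m$)
$- 467 \left(g + L{\left(-19,-16 \right)}\right) = - 467 \left(\frac{443}{2} - -51\right) = - 467 \left(\frac{443}{2} + \left(19 + 32\right)\right) = - 467 \left(\frac{443}{2} + 51\right) = \left(-467\right) \frac{545}{2} = - \frac{254515}{2}$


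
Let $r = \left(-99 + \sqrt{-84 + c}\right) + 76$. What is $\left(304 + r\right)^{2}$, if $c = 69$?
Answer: $\left(281 + i \sqrt{15}\right)^{2} \approx 78946.0 + 2176.6 i$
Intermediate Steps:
$r = -23 + i \sqrt{15}$ ($r = \left(-99 + \sqrt{-84 + 69}\right) + 76 = \left(-99 + \sqrt{-15}\right) + 76 = \left(-99 + i \sqrt{15}\right) + 76 = -23 + i \sqrt{15} \approx -23.0 + 3.873 i$)
$\left(304 + r\right)^{2} = \left(304 - \left(23 - i \sqrt{15}\right)\right)^{2} = \left(281 + i \sqrt{15}\right)^{2}$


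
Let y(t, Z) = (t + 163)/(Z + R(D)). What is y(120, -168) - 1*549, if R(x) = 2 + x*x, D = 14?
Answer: -16187/30 ≈ -539.57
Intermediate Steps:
R(x) = 2 + x**2
y(t, Z) = (163 + t)/(198 + Z) (y(t, Z) = (t + 163)/(Z + (2 + 14**2)) = (163 + t)/(Z + (2 + 196)) = (163 + t)/(Z + 198) = (163 + t)/(198 + Z))
y(120, -168) - 1*549 = (163 + 120)/(198 - 168) - 1*549 = 283/30 - 549 = -16187/30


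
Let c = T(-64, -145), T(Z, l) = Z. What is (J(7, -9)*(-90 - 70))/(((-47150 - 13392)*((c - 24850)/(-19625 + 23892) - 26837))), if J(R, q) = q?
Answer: 3072240/3467191694503 ≈ 8.8609e-7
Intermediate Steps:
c = -64
(J(7, -9)*(-90 - 70))/(((-47150 - 13392)*((c - 24850)/(-19625 + 23892) - 26837))) = (-9*(-90 - 70))/(((-47150 - 13392)*((-64 - 24850)/(-19625 + 23892) - 26837))) = (-9*(-160))/((-60542*(-24914/4267 - 26837))) = 1440/((-60542*(-24914*1/4267 - 26837))) = 1440/((-60542*(-24914/4267 - 26837))) = 1440/((-60542*(-114538393/4267))) = 1440/(6934383389006/4267) = 1440*(4267/6934383389006) = 3072240/3467191694503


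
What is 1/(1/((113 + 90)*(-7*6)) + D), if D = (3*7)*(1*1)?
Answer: 8526/179045 ≈ 0.047619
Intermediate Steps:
D = 21 (D = 21*1 = 21)
1/(1/((113 + 90)*(-7*6)) + D) = 1/(1/((113 + 90)*(-7*6)) + 21) = 1/(1/(203*(-42)) + 21) = 1/(1/(-8526) + 21) = 1/(-1/8526 + 21) = 1/(179045/8526) = 8526/179045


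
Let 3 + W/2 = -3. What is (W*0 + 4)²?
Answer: 16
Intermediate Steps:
W = -12 (W = -6 + 2*(-3) = -6 - 6 = -12)
(W*0 + 4)² = (-12*0 + 4)² = (0 + 4)² = 4² = 16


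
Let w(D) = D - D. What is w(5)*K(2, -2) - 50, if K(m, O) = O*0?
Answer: -50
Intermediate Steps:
K(m, O) = 0
w(D) = 0
w(5)*K(2, -2) - 50 = 0*0 - 50 = 0 - 50 = -50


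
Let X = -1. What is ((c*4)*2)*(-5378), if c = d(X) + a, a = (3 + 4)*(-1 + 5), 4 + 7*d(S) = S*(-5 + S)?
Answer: -8518752/7 ≈ -1.2170e+6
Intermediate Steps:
d(S) = -4/7 + S*(-5 + S)/7 (d(S) = -4/7 + (S*(-5 + S))/7 = -4/7 + S*(-5 + S)/7)
a = 28 (a = 7*4 = 28)
c = 198/7 (c = (-4/7 - 5/7*(-1) + (⅐)*(-1)²) + 28 = (-4/7 + 5/7 + (⅐)*1) + 28 = (-4/7 + 5/7 + ⅐) + 28 = 2/7 + 28 = 198/7 ≈ 28.286)
((c*4)*2)*(-5378) = (((198/7)*4)*2)*(-5378) = ((792/7)*2)*(-5378) = (1584/7)*(-5378) = -8518752/7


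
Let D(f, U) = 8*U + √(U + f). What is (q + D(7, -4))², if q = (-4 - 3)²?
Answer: (17 + √3)² ≈ 350.89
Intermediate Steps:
D(f, U) = √(U + f) + 8*U
q = 49 (q = (-7)² = 49)
(q + D(7, -4))² = (49 + (√(-4 + 7) + 8*(-4)))² = (49 + (√3 - 32))² = (49 + (-32 + √3))² = (17 + √3)²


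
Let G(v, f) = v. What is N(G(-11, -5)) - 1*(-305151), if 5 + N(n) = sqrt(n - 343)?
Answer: 305146 + I*sqrt(354) ≈ 3.0515e+5 + 18.815*I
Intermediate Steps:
N(n) = -5 + sqrt(-343 + n) (N(n) = -5 + sqrt(n - 343) = -5 + sqrt(-343 + n))
N(G(-11, -5)) - 1*(-305151) = (-5 + sqrt(-343 - 11)) - 1*(-305151) = (-5 + sqrt(-354)) + 305151 = (-5 + I*sqrt(354)) + 305151 = 305146 + I*sqrt(354)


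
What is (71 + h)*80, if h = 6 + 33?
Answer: 8800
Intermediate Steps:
h = 39
(71 + h)*80 = (71 + 39)*80 = 110*80 = 8800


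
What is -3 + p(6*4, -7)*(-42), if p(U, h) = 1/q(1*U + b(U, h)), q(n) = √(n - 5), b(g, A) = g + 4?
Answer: -3 - 42*√47/47 ≈ -9.1263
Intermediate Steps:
b(g, A) = 4 + g
q(n) = √(-5 + n)
p(U, h) = (-1 + 2*U)^(-½) (p(U, h) = 1/(√(-5 + (1*U + (4 + U)))) = 1/(√(-5 + (U + (4 + U)))) = 1/(√(-5 + (4 + 2*U))) = 1/(√(-1 + 2*U)) = (-1 + 2*U)^(-½))
-3 + p(6*4, -7)*(-42) = -3 - 42/√(-1 + 2*(6*4)) = -3 - 42/√(-1 + 2*24) = -3 - 42/√(-1 + 48) = -3 - 42/√47 = -3 + (√47/47)*(-42) = -3 - 42*√47/47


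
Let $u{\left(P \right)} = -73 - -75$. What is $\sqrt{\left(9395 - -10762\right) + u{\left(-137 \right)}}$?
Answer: $\sqrt{20159} \approx 141.98$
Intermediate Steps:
$u{\left(P \right)} = 2$ ($u{\left(P \right)} = -73 + 75 = 2$)
$\sqrt{\left(9395 - -10762\right) + u{\left(-137 \right)}} = \sqrt{\left(9395 - -10762\right) + 2} = \sqrt{\left(9395 + 10762\right) + 2} = \sqrt{20157 + 2} = \sqrt{20159}$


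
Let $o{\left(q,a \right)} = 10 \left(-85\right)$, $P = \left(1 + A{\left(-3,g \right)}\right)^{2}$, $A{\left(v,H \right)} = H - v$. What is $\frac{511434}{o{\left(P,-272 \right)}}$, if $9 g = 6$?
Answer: $- \frac{255717}{425} \approx -601.69$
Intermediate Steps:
$g = \frac{2}{3}$ ($g = \frac{1}{9} \cdot 6 = \frac{2}{3} \approx 0.66667$)
$P = \frac{196}{9}$ ($P = \left(1 + \left(\frac{2}{3} - -3\right)\right)^{2} = \left(1 + \left(\frac{2}{3} + 3\right)\right)^{2} = \left(1 + \frac{11}{3}\right)^{2} = \left(\frac{14}{3}\right)^{2} = \frac{196}{9} \approx 21.778$)
$o{\left(q,a \right)} = -850$
$\frac{511434}{o{\left(P,-272 \right)}} = \frac{511434}{-850} = 511434 \left(- \frac{1}{850}\right) = - \frac{255717}{425}$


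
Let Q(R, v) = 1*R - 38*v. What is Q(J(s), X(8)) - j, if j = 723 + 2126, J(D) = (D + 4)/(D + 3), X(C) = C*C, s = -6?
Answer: -15841/3 ≈ -5280.3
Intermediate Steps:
X(C) = C**2
J(D) = (4 + D)/(3 + D)
Q(R, v) = R - 38*v
j = 2849
Q(J(s), X(8)) - j = ((4 - 6)/(3 - 6) - 38*8**2) - 1*2849 = (-2/(-3) - 38*64) - 2849 = (-1/3*(-2) - 2432) - 2849 = (2/3 - 2432) - 2849 = -7294/3 - 2849 = -15841/3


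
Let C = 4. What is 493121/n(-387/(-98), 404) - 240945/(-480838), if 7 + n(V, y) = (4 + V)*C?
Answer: 11618747202677/584218170 ≈ 19888.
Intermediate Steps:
n(V, y) = 9 + 4*V (n(V, y) = -7 + (4 + V)*4 = -7 + (16 + 4*V) = 9 + 4*V)
493121/n(-387/(-98), 404) - 240945/(-480838) = 493121/(9 + 4*(-387/(-98))) - 240945/(-480838) = 493121/(9 + 4*(-387*(-1/98))) - 240945*(-1/480838) = 493121/(9 + 4*(387/98)) + 240945/480838 = 493121/(9 + 774/49) + 240945/480838 = 493121/(1215/49) + 240945/480838 = 493121*(49/1215) + 240945/480838 = 24162929/1215 + 240945/480838 = 11618747202677/584218170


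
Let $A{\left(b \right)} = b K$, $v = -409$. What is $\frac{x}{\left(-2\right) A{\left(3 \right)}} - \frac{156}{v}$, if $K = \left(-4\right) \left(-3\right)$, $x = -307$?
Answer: $\frac{136795}{29448} \approx 4.6453$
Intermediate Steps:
$K = 12$
$A{\left(b \right)} = 12 b$ ($A{\left(b \right)} = b 12 = 12 b$)
$\frac{x}{\left(-2\right) A{\left(3 \right)}} - \frac{156}{v} = - \frac{307}{\left(-2\right) 12 \cdot 3} - \frac{156}{-409} = - \frac{307}{\left(-2\right) 36} - - \frac{156}{409} = - \frac{307}{-72} + \frac{156}{409} = \left(-307\right) \left(- \frac{1}{72}\right) + \frac{156}{409} = \frac{307}{72} + \frac{156}{409} = \frac{136795}{29448}$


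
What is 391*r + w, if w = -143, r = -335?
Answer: -131128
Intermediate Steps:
391*r + w = 391*(-335) - 143 = -130985 - 143 = -131128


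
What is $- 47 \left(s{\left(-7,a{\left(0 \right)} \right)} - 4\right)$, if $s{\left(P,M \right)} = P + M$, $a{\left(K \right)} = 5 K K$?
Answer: $517$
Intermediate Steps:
$a{\left(K \right)} = 5 K^{2}$
$s{\left(P,M \right)} = M + P$
$- 47 \left(s{\left(-7,a{\left(0 \right)} \right)} - 4\right) = - 47 \left(\left(5 \cdot 0^{2} - 7\right) - 4\right) = - 47 \left(\left(5 \cdot 0 - 7\right) - 4\right) = - 47 \left(\left(0 - 7\right) - 4\right) = - 47 \left(-7 - 4\right) = \left(-47\right) \left(-11\right) = 517$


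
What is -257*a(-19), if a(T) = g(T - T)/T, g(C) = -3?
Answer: -771/19 ≈ -40.579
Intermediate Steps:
a(T) = -3/T
-257*a(-19) = -(-771)/(-19) = -(-771)*(-1)/19 = -257*3/19 = -771/19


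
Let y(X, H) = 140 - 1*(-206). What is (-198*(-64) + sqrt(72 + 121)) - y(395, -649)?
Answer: 12326 + sqrt(193) ≈ 12340.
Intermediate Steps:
y(X, H) = 346 (y(X, H) = 140 + 206 = 346)
(-198*(-64) + sqrt(72 + 121)) - y(395, -649) = (-198*(-64) + sqrt(72 + 121)) - 1*346 = (12672 + sqrt(193)) - 346 = 12326 + sqrt(193)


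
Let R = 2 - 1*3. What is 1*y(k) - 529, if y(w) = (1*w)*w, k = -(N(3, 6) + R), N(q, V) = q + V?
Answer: -465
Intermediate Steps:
R = -1 (R = 2 - 3 = -1)
N(q, V) = V + q
k = -8 (k = -((6 + 3) - 1) = -(9 - 1) = -1*8 = -8)
y(w) = w**2 (y(w) = w*w = w**2)
1*y(k) - 529 = 1*(-8)**2 - 529 = 1*64 - 529 = 64 - 529 = -465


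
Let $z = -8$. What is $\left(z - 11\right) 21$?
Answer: $-399$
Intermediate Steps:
$\left(z - 11\right) 21 = \left(-8 - 11\right) 21 = \left(-19\right) 21 = -399$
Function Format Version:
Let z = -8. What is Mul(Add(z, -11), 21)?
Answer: -399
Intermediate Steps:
Mul(Add(z, -11), 21) = Mul(Add(-8, -11), 21) = Mul(-19, 21) = -399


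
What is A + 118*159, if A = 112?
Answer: 18874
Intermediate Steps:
A + 118*159 = 112 + 118*159 = 112 + 18762 = 18874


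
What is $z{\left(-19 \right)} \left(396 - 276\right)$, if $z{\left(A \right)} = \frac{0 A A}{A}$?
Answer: $0$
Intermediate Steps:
$z{\left(A \right)} = 0$ ($z{\left(A \right)} = \frac{0 A}{A} = \frac{0}{A} = 0$)
$z{\left(-19 \right)} \left(396 - 276\right) = 0 \left(396 - 276\right) = 0 \cdot 120 = 0$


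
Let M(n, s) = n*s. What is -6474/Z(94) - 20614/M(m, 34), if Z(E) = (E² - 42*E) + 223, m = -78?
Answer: 44094553/6777186 ≈ 6.5063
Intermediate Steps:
Z(E) = 223 + E² - 42*E
-6474/Z(94) - 20614/M(m, 34) = -6474/(223 + 94² - 42*94) - 20614/((-78*34)) = -6474/(223 + 8836 - 3948) - 20614/(-2652) = -6474/5111 - 20614*(-1/2652) = -6474*1/5111 + 10307/1326 = -6474/5111 + 10307/1326 = 44094553/6777186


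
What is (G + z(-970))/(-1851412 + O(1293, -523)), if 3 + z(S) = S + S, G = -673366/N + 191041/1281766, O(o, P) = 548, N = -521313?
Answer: 1297352394825605/1236749691607146912 ≈ 0.0010490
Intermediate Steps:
G = 962689801189/668201278758 (G = -673366/(-521313) + 191041/1281766 = -673366*(-1/521313) + 191041*(1/1281766) = 673366/521313 + 191041/1281766 = 962689801189/668201278758 ≈ 1.4407)
z(S) = -3 + 2*S (z(S) = -3 + (S + S) = -3 + 2*S)
(G + z(-970))/(-1851412 + O(1293, -523)) = (962689801189/668201278758 + (-3 + 2*(-970)))/(-1851412 + 548) = (962689801189/668201278758 + (-3 - 1940))/(-1850864) = (962689801189/668201278758 - 1943)*(-1/1850864) = -1297352394825605/668201278758*(-1/1850864) = 1297352394825605/1236749691607146912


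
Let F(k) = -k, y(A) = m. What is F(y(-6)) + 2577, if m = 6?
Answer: 2571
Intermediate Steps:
y(A) = 6
F(y(-6)) + 2577 = -1*6 + 2577 = -6 + 2577 = 2571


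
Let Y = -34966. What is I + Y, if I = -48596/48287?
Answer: -1688451838/48287 ≈ -34967.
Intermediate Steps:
I = -48596/48287 (I = -48596*1/48287 = -48596/48287 ≈ -1.0064)
I + Y = -48596/48287 - 34966 = -1688451838/48287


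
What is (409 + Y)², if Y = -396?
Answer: 169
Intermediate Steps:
(409 + Y)² = (409 - 396)² = 13² = 169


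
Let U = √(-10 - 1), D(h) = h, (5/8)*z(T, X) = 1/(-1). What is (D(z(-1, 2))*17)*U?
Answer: -136*I*√11/5 ≈ -90.212*I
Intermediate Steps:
z(T, X) = -8/5 (z(T, X) = (8/5)/(-1) = (8/5)*(-1) = -8/5)
U = I*√11 (U = √(-11) = I*√11 ≈ 3.3166*I)
(D(z(-1, 2))*17)*U = (-8/5*17)*(I*√11) = -136*I*√11/5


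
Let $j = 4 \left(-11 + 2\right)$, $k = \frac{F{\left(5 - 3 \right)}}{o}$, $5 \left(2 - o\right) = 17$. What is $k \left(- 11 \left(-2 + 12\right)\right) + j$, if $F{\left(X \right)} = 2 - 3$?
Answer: $- \frac{802}{7} \approx -114.57$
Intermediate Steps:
$o = - \frac{7}{5}$ ($o = 2 - \frac{17}{5} = - \frac{7}{5} \approx -1.4$)
$F{\left(X \right)} = -1$ ($F{\left(X \right)} = 2 - 3 = -1$)
$k = \frac{5}{7}$ ($k = - \frac{1}{- \frac{7}{5}} = \left(-1\right) \left(- \frac{5}{7}\right) = \frac{5}{7} \approx 0.71429$)
$j = -36$ ($j = 4 \left(-9\right) = -36$)
$k \left(- 11 \left(-2 + 12\right)\right) + j = \frac{5 \left(- 11 \left(-2 + 12\right)\right)}{7} - 36 = \frac{5 \left(\left(-11\right) 10\right)}{7} - 36 = \frac{5}{7} \left(-110\right) - 36 = - \frac{550}{7} - 36 = - \frac{802}{7}$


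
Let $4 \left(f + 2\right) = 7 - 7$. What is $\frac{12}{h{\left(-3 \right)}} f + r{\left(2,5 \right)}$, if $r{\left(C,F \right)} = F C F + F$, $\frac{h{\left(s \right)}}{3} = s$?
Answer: $\frac{173}{3} \approx 57.667$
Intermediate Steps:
$h{\left(s \right)} = 3 s$
$r{\left(C,F \right)} = F + C F^{2}$ ($r{\left(C,F \right)} = C F F + F = C F^{2} + F = F + C F^{2}$)
$f = -2$ ($f = -2 + \frac{7 - 7}{4} = -2 + \frac{1}{4} \cdot 0 = -2 + 0 = -2$)
$\frac{12}{h{\left(-3 \right)}} f + r{\left(2,5 \right)} = \frac{12}{3 \left(-3\right)} \left(-2\right) + 5 \left(1 + 2 \cdot 5\right) = \frac{12}{-9} \left(-2\right) + 5 \left(1 + 10\right) = 12 \left(- \frac{1}{9}\right) \left(-2\right) + 5 \cdot 11 = \left(- \frac{4}{3}\right) \left(-2\right) + 55 = \frac{8}{3} + 55 = \frac{173}{3}$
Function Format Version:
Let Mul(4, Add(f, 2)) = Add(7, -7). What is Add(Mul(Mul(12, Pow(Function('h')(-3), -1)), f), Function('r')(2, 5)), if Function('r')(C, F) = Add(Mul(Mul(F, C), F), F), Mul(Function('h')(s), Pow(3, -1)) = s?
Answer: Rational(173, 3) ≈ 57.667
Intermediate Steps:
Function('h')(s) = Mul(3, s)
Function('r')(C, F) = Add(F, Mul(C, Pow(F, 2))) (Function('r')(C, F) = Add(Mul(Mul(C, F), F), F) = Add(Mul(C, Pow(F, 2)), F) = Add(F, Mul(C, Pow(F, 2))))
f = -2 (f = Add(-2, Mul(Rational(1, 4), Add(7, -7))) = Add(-2, Mul(Rational(1, 4), 0)) = Add(-2, 0) = -2)
Add(Mul(Mul(12, Pow(Function('h')(-3), -1)), f), Function('r')(2, 5)) = Add(Mul(Mul(12, Pow(Mul(3, -3), -1)), -2), Mul(5, Add(1, Mul(2, 5)))) = Add(Mul(Mul(12, Pow(-9, -1)), -2), Mul(5, Add(1, 10))) = Add(Mul(Mul(12, Rational(-1, 9)), -2), Mul(5, 11)) = Add(Mul(Rational(-4, 3), -2), 55) = Add(Rational(8, 3), 55) = Rational(173, 3)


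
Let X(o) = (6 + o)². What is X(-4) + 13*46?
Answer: 602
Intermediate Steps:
X(-4) + 13*46 = (6 - 4)² + 13*46 = 2² + 598 = 4 + 598 = 602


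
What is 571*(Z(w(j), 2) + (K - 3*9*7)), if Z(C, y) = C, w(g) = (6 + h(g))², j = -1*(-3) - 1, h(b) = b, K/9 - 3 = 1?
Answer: -50819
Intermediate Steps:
K = 36 (K = 27 + 9*1 = 27 + 9 = 36)
j = 2 (j = 3 - 1 = 2)
w(g) = (6 + g)²
571*(Z(w(j), 2) + (K - 3*9*7)) = 571*((6 + 2)² + (36 - 3*9*7)) = 571*(8² + (36 - 27*7)) = 571*(64 + (36 - 189)) = 571*(64 - 153) = 571*(-89) = -50819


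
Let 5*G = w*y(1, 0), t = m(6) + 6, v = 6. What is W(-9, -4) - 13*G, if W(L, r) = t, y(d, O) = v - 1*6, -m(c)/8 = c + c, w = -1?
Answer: -90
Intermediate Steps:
m(c) = -16*c (m(c) = -8*(c + c) = -16*c)
y(d, O) = 0 (y(d, O) = 6 - 1*6 = 6 - 6 = 0)
t = -90 (t = -16*6 + 6 = -96 + 6 = -90)
W(L, r) = -90
G = 0 (G = (-1*0)/5 = (1/5)*0 = 0)
W(-9, -4) - 13*G = -90 - 13*0 = -90 + 0 = -90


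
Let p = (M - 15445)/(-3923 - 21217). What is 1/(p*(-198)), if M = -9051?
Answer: -2095/404184 ≈ -0.0051833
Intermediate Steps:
p = 6124/6285 (p = (-9051 - 15445)/(-3923 - 21217) = -24496/(-25140) = -24496*(-1/25140) = 6124/6285 ≈ 0.97438)
1/(p*(-198)) = 1/((6124/6285)*(-198)) = 1/(-404184/2095) = -2095/404184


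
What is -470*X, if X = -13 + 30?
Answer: -7990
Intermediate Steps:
X = 17
-470*X = -470*17 = -7990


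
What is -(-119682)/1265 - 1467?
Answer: -1736073/1265 ≈ -1372.4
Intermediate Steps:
-(-119682)/1265 - 1467 = -1098*(-109/1265) - 1467 = 119682/1265 - 1467 = -1736073/1265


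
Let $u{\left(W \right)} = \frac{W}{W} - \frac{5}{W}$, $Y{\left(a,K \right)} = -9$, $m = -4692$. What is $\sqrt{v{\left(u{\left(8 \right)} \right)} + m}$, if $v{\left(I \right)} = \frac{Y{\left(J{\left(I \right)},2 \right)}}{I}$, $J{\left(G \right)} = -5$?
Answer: $6 i \sqrt{131} \approx 68.673 i$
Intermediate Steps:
$u{\left(W \right)} = 1 - \frac{5}{W}$
$v{\left(I \right)} = - \frac{9}{I}$
$\sqrt{v{\left(u{\left(8 \right)} \right)} + m} = \sqrt{- \frac{9}{\frac{1}{8} \left(-5 + 8\right)} - 4692} = \sqrt{- \frac{9}{\frac{1}{8} \cdot 3} - 4692} = \sqrt{- \frac{9}{\frac{3}{8}} - 4692} = \sqrt{\left(-9\right) \frac{8}{3} - 4692} = \sqrt{-24 - 4692} = \sqrt{-4716} = 6 i \sqrt{131}$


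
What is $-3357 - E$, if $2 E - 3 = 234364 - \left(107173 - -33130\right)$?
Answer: $-50389$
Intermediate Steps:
$E = 47032$ ($E = \frac{3}{2} + \frac{234364 - \left(107173 - -33130\right)}{2} = \frac{3}{2} + \frac{234364 - \left(107173 + 33130\right)}{2} = \frac{3}{2} + \frac{234364 - 140303}{2} = \frac{3}{2} + \frac{1}{2} \cdot 94061 = \frac{3}{2} + \frac{94061}{2} = 47032$)
$-3357 - E = -3357 - 47032 = -50389$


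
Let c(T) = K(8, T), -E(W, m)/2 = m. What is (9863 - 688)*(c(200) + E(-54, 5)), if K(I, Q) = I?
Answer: -18350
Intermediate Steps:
E(W, m) = -2*m
c(T) = 8
(9863 - 688)*(c(200) + E(-54, 5)) = (9863 - 688)*(8 - 2*5) = 9175*(8 - 10) = 9175*(-2) = -18350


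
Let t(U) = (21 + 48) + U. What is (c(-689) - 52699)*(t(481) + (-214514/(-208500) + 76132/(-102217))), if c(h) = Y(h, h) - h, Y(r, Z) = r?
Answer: -309021348075711031/10656122250 ≈ -2.8999e+7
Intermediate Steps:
c(h) = 0 (c(h) = h - h = 0)
t(U) = 69 + U
(c(-689) - 52699)*(t(481) + (-214514/(-208500) + 76132/(-102217))) = (0 - 52699)*((69 + 481) + (-214514/(-208500) + 76132/(-102217))) = -52699*(550 + (-214514*(-1/208500) + 76132*(-1/102217))) = -52699*(550 + (107257/104250 - 76132/102217)) = -52699*(550 + 3026727769/10656122250) = -52699*5863893965269/10656122250 = -309021348075711031/10656122250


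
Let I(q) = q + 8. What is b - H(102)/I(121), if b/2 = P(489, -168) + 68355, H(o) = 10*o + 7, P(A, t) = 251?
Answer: 17699321/129 ≈ 1.3720e+5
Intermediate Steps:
I(q) = 8 + q
H(o) = 7 + 10*o
b = 137212 (b = 2*(251 + 68355) = 2*68606 = 137212)
b - H(102)/I(121) = 137212 - (7 + 10*102)/(8 + 121) = 137212 - (7 + 1020)/129 = 137212 - 1027/129 = 17699321/129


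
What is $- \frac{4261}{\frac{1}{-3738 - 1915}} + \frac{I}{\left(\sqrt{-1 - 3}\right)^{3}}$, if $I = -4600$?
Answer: $24087433 - 575 i \approx 2.4087 \cdot 10^{7} - 575.0 i$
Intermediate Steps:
$- \frac{4261}{\frac{1}{-3738 - 1915}} + \frac{I}{\left(\sqrt{-1 - 3}\right)^{3}} = - \frac{4261}{\frac{1}{-3738 - 1915}} - \frac{4600}{\left(\sqrt{-1 - 3}\right)^{3}} = - \frac{4261}{\frac{1}{-5653}} - \frac{4600}{\left(\sqrt{-4}\right)^{3}} = - \frac{4261}{- \frac{1}{5653}} - \frac{4600}{\left(2 i\right)^{3}} = \left(-4261\right) \left(-5653\right) - \frac{4600}{\left(-8\right) i} = 24087433 - 4600 \frac{i}{8} = 24087433 - 575 i$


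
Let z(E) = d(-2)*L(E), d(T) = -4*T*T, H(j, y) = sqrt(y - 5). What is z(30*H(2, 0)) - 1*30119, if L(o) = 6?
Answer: -30215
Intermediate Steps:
H(j, y) = sqrt(-5 + y)
d(T) = -4*T**2
z(E) = -96 (z(E) = -4*(-2)**2*6 = -4*4*6 = -16*6 = -96)
z(30*H(2, 0)) - 1*30119 = -96 - 1*30119 = -96 - 30119 = -30215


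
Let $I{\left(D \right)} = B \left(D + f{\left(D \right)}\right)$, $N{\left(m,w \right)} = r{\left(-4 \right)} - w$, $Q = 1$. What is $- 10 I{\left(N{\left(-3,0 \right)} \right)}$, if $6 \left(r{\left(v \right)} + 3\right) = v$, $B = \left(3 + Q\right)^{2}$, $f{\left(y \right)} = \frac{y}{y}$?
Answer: $\frac{1280}{3} \approx 426.67$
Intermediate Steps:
$f{\left(y \right)} = 1$
$B = 16$ ($B = \left(3 + 1\right)^{2} = 4^{2} = 16$)
$r{\left(v \right)} = -3 + \frac{v}{6}$
$N{\left(m,w \right)} = - \frac{11}{3} - w$ ($N{\left(m,w \right)} = \left(-3 + \frac{1}{6} \left(-4\right)\right) - w = \left(-3 - \frac{2}{3}\right) - w = - \frac{11}{3} - w$)
$I{\left(D \right)} = 16 + 16 D$ ($I{\left(D \right)} = 16 \left(D + 1\right) = 16 \left(1 + D\right) = 16 + 16 D$)
$- 10 I{\left(N{\left(-3,0 \right)} \right)} = - 10 \left(16 + 16 \left(- \frac{11}{3} - 0\right)\right) = - 10 \left(16 + 16 \left(- \frac{11}{3} + 0\right)\right) = - 10 \left(16 + 16 \left(- \frac{11}{3}\right)\right) = - 10 \left(16 - \frac{176}{3}\right) = \left(-10\right) \left(- \frac{128}{3}\right) = \frac{1280}{3}$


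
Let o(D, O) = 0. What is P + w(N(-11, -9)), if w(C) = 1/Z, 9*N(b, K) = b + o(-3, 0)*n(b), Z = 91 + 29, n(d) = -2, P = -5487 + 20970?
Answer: 1857961/120 ≈ 15483.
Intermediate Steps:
P = 15483
Z = 120
N(b, K) = b/9 (N(b, K) = (b + 0*(-2))/9 = (b + 0)/9 = b/9)
w(C) = 1/120
P + w(N(-11, -9)) = 15483 + 1/120 = 1857961/120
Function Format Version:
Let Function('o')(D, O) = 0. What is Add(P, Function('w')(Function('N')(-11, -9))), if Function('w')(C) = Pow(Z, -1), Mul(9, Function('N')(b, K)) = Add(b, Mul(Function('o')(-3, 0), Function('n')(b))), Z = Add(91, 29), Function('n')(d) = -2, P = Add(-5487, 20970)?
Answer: Rational(1857961, 120) ≈ 15483.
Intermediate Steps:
P = 15483
Z = 120
Function('N')(b, K) = Mul(Rational(1, 9), b) (Function('N')(b, K) = Mul(Rational(1, 9), Add(b, Mul(0, -2))) = Mul(Rational(1, 9), Add(b, 0)) = Mul(Rational(1, 9), b))
Function('w')(C) = Rational(1, 120) (Function('w')(C) = Pow(120, -1) = Rational(1, 120))
Add(P, Function('w')(Function('N')(-11, -9))) = Add(15483, Rational(1, 120)) = Rational(1857961, 120)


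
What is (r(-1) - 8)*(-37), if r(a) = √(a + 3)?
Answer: 296 - 37*√2 ≈ 243.67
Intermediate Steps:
r(a) = √(3 + a)
(r(-1) - 8)*(-37) = (√(3 - 1) - 8)*(-37) = (√2 - 8)*(-37) = (-8 + √2)*(-37) = 296 - 37*√2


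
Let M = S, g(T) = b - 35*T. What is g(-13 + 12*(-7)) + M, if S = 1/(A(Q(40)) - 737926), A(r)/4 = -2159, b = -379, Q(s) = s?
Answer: 2251630991/746562 ≈ 3016.0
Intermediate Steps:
A(r) = -8636 (A(r) = 4*(-2159) = -8636)
g(T) = -379 - 35*T
S = -1/746562 (S = 1/(-8636 - 737926) = 1/(-746562) = -1/746562 ≈ -1.3395e-6)
M = -1/746562 ≈ -1.3395e-6
g(-13 + 12*(-7)) + M = (-379 - 35*(-13 + 12*(-7))) - 1/746562 = (-379 - 35*(-13 - 84)) - 1/746562 = (-379 - 35*(-97)) - 1/746562 = (-379 + 3395) - 1/746562 = 3016 - 1/746562 = 2251630991/746562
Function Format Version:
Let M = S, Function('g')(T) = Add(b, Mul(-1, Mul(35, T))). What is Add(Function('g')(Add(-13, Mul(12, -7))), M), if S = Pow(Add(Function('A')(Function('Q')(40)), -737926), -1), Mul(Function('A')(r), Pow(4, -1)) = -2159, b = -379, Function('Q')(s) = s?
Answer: Rational(2251630991, 746562) ≈ 3016.0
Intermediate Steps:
Function('A')(r) = -8636 (Function('A')(r) = Mul(4, -2159) = -8636)
Function('g')(T) = Add(-379, Mul(-35, T)) (Function('g')(T) = Add(-379, Mul(-1, Mul(35, T))) = Add(-379, Mul(-35, T)))
S = Rational(-1, 746562) (S = Pow(Add(-8636, -737926), -1) = Pow(-746562, -1) = Rational(-1, 746562) ≈ -1.3395e-6)
M = Rational(-1, 746562) ≈ -1.3395e-6
Add(Function('g')(Add(-13, Mul(12, -7))), M) = Add(Add(-379, Mul(-35, Add(-13, Mul(12, -7)))), Rational(-1, 746562)) = Add(Add(-379, Mul(-35, Add(-13, -84))), Rational(-1, 746562)) = Add(Add(-379, Mul(-35, -97)), Rational(-1, 746562)) = Add(Add(-379, 3395), Rational(-1, 746562)) = Add(3016, Rational(-1, 746562)) = Rational(2251630991, 746562)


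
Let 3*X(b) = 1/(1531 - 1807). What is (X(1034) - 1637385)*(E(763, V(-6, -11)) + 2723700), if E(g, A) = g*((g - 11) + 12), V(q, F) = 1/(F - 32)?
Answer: -1120745535751898/207 ≈ -5.4142e+12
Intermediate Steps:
V(q, F) = 1/(-32 + F)
E(g, A) = g*(1 + g) (E(g, A) = g*((-11 + g) + 12) = g*(1 + g))
X(b) = -1/828 (X(b) = 1/(3*(1531 - 1807)) = (⅓)/(-276) = (⅓)*(-1/276) = -1/828)
(X(1034) - 1637385)*(E(763, V(-6, -11)) + 2723700) = (-1/828 - 1637385)*(763*(1 + 763) + 2723700) = -1355754781*(763*764 + 2723700)/828 = -1355754781*(582932 + 2723700)/828 = -1355754781/828*3306632 = -1120745535751898/207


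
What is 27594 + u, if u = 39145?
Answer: 66739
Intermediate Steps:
27594 + u = 27594 + 39145 = 66739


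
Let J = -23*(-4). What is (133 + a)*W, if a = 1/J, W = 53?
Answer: 648561/92 ≈ 7049.6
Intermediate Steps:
J = 92
a = 1/92 ≈ 0.010870
(133 + a)*W = (133 + 1/92)*53 = (12237/92)*53 = 648561/92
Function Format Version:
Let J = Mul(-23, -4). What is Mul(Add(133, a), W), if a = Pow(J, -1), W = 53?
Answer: Rational(648561, 92) ≈ 7049.6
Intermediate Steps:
J = 92
a = Rational(1, 92) (a = Pow(92, -1) = Rational(1, 92) ≈ 0.010870)
Mul(Add(133, a), W) = Mul(Add(133, Rational(1, 92)), 53) = Mul(Rational(12237, 92), 53) = Rational(648561, 92)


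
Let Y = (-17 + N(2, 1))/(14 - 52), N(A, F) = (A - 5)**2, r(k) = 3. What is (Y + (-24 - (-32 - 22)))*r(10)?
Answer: 1722/19 ≈ 90.632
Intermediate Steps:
N(A, F) = (-5 + A)**2
Y = 4/19 (Y = (-17 + (-5 + 2)**2)/(14 - 52) = (-17 + (-3)**2)/(-38) = (-17 + 9)*(-1/38) = -8*(-1/38) = 4/19 ≈ 0.21053)
(Y + (-24 - (-32 - 22)))*r(10) = (4/19 + (-24 - (-32 - 22)))*3 = (4/19 + (-24 - 1*(-54)))*3 = (4/19 + (-24 + 54))*3 = (4/19 + 30)*3 = (574/19)*3 = 1722/19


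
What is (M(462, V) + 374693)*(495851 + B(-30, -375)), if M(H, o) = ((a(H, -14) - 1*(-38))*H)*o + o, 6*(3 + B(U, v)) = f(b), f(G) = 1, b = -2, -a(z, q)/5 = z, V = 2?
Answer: -5130936667337/6 ≈ -8.5516e+11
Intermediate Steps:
a(z, q) = -5*z
B(U, v) = -17/6 (B(U, v) = -3 + (1/6)*1 = -3 + 1/6 = -17/6)
M(H, o) = o + H*o*(38 - 5*H) (M(H, o) = ((-5*H - 1*(-38))*H)*o + o = ((-5*H + 38)*H)*o + o = ((38 - 5*H)*H)*o + o = (H*(38 - 5*H))*o + o = H*o*(38 - 5*H) + o = o + H*o*(38 - 5*H))
(M(462, V) + 374693)*(495851 + B(-30, -375)) = (2*(1 - 5*462**2 + 38*462) + 374693)*(495851 - 17/6) = (2*(1 - 5*213444 + 17556) + 374693)*(2975089/6) = (2*(1 - 1067220 + 17556) + 374693)*(2975089/6) = (2*(-1049663) + 374693)*(2975089/6) = (-2099326 + 374693)*(2975089/6) = -1724633*2975089/6 = -5130936667337/6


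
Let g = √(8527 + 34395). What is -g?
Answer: -√42922 ≈ -207.18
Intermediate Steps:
g = √42922 ≈ 207.18
-g = -√42922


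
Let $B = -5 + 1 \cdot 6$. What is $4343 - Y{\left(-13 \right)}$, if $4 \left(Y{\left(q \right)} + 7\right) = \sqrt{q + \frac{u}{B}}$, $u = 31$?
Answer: $4350 - \frac{3 \sqrt{2}}{4} \approx 4348.9$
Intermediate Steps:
$B = 1$ ($B = -5 + 6 = 1$)
$Y{\left(q \right)} = -7 + \frac{\sqrt{31 + q}}{4}$ ($Y{\left(q \right)} = -7 + \frac{\sqrt{q + \frac{31}{1}}}{4} = -7 + \frac{\sqrt{q + 31 \cdot 1}}{4} = -7 + \frac{\sqrt{q + 31}}{4} = -7 + \frac{\sqrt{31 + q}}{4}$)
$4343 - Y{\left(-13 \right)} = 4343 - \left(-7 + \frac{\sqrt{31 - 13}}{4}\right) = 4343 - \left(-7 + \frac{\sqrt{18}}{4}\right) = 4343 - \left(-7 + \frac{3 \sqrt{2}}{4}\right) = 4343 + \left(7 - \frac{3 \sqrt{2}}{4}\right) = 4350 - \frac{3 \sqrt{2}}{4}$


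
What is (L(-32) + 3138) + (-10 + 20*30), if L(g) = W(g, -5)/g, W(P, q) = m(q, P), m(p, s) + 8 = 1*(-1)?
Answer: 119305/32 ≈ 3728.3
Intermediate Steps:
m(p, s) = -9 (m(p, s) = -8 + 1*(-1) = -8 - 1 = -9)
W(P, q) = -9
L(g) = -9/g
(L(-32) + 3138) + (-10 + 20*30) = (-9/(-32) + 3138) + (-10 + 20*30) = (-9*(-1/32) + 3138) + (-10 + 600) = (9/32 + 3138) + 590 = 100425/32 + 590 = 119305/32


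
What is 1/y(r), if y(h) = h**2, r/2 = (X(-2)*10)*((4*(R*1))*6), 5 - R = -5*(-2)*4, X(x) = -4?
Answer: 1/4515840000 ≈ 2.2144e-10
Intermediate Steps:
R = -35 (R = 5 - (-5*(-2))*4 = 5 - 10*4 = 5 - 1*40 = 5 - 40 = -35)
r = 67200 (r = 2*((-4*10)*((4*(-35*1))*6)) = 2*(-40*4*(-35)*6) = 2*(-(-5600)*6) = 2*(-40*(-840)) = 2*33600 = 67200)
1/y(r) = 1/(67200**2) = 1/4515840000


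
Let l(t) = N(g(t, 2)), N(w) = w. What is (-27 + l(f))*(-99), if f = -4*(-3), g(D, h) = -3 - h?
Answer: 3168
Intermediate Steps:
f = 12
l(t) = -5 (l(t) = -3 - 1*2 = -3 - 2 = -5)
(-27 + l(f))*(-99) = (-27 - 5)*(-99) = -32*(-99) = 3168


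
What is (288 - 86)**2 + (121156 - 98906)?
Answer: 63054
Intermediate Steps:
(288 - 86)**2 + (121156 - 98906) = 202**2 + 22250 = 40804 + 22250 = 63054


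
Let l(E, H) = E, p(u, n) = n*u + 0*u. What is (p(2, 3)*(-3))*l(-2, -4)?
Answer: 36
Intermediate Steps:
p(u, n) = n*u (p(u, n) = n*u + 0 = n*u)
(p(2, 3)*(-3))*l(-2, -4) = ((3*2)*(-3))*(-2) = (6*(-3))*(-2) = -18*(-2) = 36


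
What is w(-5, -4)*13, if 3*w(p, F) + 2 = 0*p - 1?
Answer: -13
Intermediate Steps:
w(p, F) = -1 (w(p, F) = -2/3 + (0*p - 1)/3 = -2/3 + (0 - 1)/3 = -2/3 + (1/3)*(-1) = -2/3 - 1/3 = -1)
w(-5, -4)*13 = -1*13 = -13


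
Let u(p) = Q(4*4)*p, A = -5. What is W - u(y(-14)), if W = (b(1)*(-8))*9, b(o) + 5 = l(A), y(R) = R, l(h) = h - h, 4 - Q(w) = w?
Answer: 192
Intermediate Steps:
Q(w) = 4 - w
l(h) = 0
b(o) = -5 (b(o) = -5 + 0 = -5)
W = 360 (W = -5*(-8)*9 = 40*9 = 360)
u(p) = -12*p (u(p) = (4 - 4*4)*p = (4 - 1*16)*p = (4 - 16)*p = -12*p)
W - u(y(-14)) = 360 - (-12)*(-14) = 360 - 1*168 = 360 - 168 = 192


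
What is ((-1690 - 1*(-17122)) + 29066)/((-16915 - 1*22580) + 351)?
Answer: -22249/19572 ≈ -1.1368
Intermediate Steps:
((-1690 - 1*(-17122)) + 29066)/((-16915 - 1*22580) + 351) = ((-1690 + 17122) + 29066)/((-16915 - 22580) + 351) = (15432 + 29066)/(-39495 + 351) = 44498/(-39144) = 44498*(-1/39144) = -22249/19572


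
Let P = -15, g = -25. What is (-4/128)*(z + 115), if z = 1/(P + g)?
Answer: -4599/1280 ≈ -3.5930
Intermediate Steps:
z = -1/40 (z = 1/(-15 - 25) = 1/(-40) = -1/40 ≈ -0.025000)
(-4/128)*(z + 115) = (-4/128)*(-1/40 + 115) = -4*1/128*(4599/40) = -1/32*4599/40 = -4599/1280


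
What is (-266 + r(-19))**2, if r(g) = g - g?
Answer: 70756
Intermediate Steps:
r(g) = 0
(-266 + r(-19))**2 = (-266 + 0)**2 = (-266)**2 = 70756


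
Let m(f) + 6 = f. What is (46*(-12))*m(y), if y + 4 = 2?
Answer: 4416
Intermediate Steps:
y = -2 (y = -4 + 2 = -2)
m(f) = -6 + f
(46*(-12))*m(y) = (46*(-12))*(-6 - 2) = -552*(-8) = 4416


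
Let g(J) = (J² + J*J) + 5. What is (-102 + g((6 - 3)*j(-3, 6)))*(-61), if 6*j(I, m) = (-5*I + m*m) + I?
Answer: -64355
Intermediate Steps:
j(I, m) = -2*I/3 + m²/6 (j(I, m) = ((-5*I + m*m) + I)/6 = ((-5*I + m²) + I)/6 = ((m² - 5*I) + I)/6 = (m² - 4*I)/6 = -2*I/3 + m²/6)
g(J) = 5 + 2*J² (g(J) = (J² + J²) + 5 = 2*J² + 5 = 5 + 2*J²)
(-102 + g((6 - 3)*j(-3, 6)))*(-61) = (-102 + (5 + 2*((6 - 3)*(-⅔*(-3) + (⅙)*6²))²))*(-61) = (-102 + (5 + 2*(3*(2 + (⅙)*36))²))*(-61) = (-102 + (5 + 2*(3*(2 + 6))²))*(-61) = (-102 + (5 + 2*(3*8)²))*(-61) = (-102 + (5 + 2*24²))*(-61) = (-102 + (5 + 2*576))*(-61) = (-102 + (5 + 1152))*(-61) = (-102 + 1157)*(-61) = 1055*(-61) = -64355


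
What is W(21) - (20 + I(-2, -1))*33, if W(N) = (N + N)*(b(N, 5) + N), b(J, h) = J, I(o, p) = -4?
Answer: 1236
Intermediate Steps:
W(N) = 4*N² (W(N) = (N + N)*(N + N) = (2*N)*(2*N) = 4*N²)
W(21) - (20 + I(-2, -1))*33 = 4*21² - (20 - 4)*33 = 4*441 - 16*33 = 1764 - 1*528 = 1764 - 528 = 1236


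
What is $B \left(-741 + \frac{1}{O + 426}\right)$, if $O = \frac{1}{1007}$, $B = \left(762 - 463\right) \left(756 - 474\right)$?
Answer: $- \frac{26802617639928}{428983} \approx -6.2479 \cdot 10^{7}$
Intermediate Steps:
$B = 84318$ ($B = 299 \cdot 282 = 84318$)
$O = \frac{1}{1007} \approx 0.00099305$
$B \left(-741 + \frac{1}{O + 426}\right) = 84318 \left(-741 + \frac{1}{\frac{1}{1007} + 426}\right) = 84318 \left(-741 + \frac{1}{\frac{428983}{1007}}\right) = 84318 \left(-741 + \frac{1007}{428983}\right) = 84318 \left(- \frac{317875396}{428983}\right) = - \frac{26802617639928}{428983}$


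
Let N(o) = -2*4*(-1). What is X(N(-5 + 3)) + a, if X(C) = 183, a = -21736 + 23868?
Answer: 2315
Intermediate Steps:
a = 2132
N(o) = 8 (N(o) = -8*(-1) = 8)
X(N(-5 + 3)) + a = 183 + 2132 = 2315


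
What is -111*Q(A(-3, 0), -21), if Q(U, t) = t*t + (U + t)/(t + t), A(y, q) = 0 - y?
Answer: -342990/7 ≈ -48999.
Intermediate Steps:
A(y, q) = -y
Q(U, t) = t**2 + (U + t)/(2*t) (Q(U, t) = t**2 + (U + t)/((2*t)) = t**2 + (U + t)*(1/(2*t)) = t**2 + (U + t)/(2*t))
-111*Q(A(-3, 0), -21) = -111*(-1*(-3) - 21 + 2*(-21)**3)/(2*(-21)) = -111*(-1)*(3 - 21 + 2*(-9261))/(2*21) = -111*(-1)*(3 - 21 - 18522)/(2*21) = -111*(-1)*(-18540)/(2*21) = -111*3090/7 = -342990/7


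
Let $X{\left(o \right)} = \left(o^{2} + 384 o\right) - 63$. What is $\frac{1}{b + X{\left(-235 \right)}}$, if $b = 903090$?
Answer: $\frac{1}{868012} \approx 1.1521 \cdot 10^{-6}$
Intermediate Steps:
$X{\left(o \right)} = -63 + o^{2} + 384 o$
$\frac{1}{b + X{\left(-235 \right)}} = \frac{1}{903090 + \left(-63 + \left(-235\right)^{2} + 384 \left(-235\right)\right)} = \frac{1}{903090 - 35078} = \frac{1}{868012}$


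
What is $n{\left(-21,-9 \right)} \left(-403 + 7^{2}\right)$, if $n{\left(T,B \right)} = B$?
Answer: $3186$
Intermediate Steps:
$n{\left(-21,-9 \right)} \left(-403 + 7^{2}\right) = - 9 \left(-403 + 7^{2}\right) = - 9 \left(-403 + 49\right) = \left(-9\right) \left(-354\right) = 3186$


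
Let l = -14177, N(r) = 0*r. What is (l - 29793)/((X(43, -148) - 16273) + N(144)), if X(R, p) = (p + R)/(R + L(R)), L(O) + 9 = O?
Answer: 241835/89509 ≈ 2.7018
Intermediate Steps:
N(r) = 0
L(O) = -9 + O
X(R, p) = (R + p)/(-9 + 2*R) (X(R, p) = (p + R)/(R + (-9 + R)) = (R + p)/(-9 + 2*R))
(l - 29793)/((X(43, -148) - 16273) + N(144)) = (-14177 - 29793)/(((43 - 148)/(-9 + 2*43) - 16273) + 0) = -43970/((-105/(-9 + 86) - 16273) + 0) = -43970/((-105/77 - 16273) + 0) = -43970/(((1/77)*(-105) - 16273) + 0) = -43970/((-15/11 - 16273) + 0) = -43970/(-179018/11 + 0) = -43970/(-179018/11) = -43970*(-11/179018) = 241835/89509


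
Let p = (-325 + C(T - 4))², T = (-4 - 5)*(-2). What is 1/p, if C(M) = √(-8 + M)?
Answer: (325 - √6)⁻² ≈ 9.6118e-6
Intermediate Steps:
T = 18 (T = -9*(-2) = 18)
p = (-325 + √6)² (p = (-325 + √(-8 + (18 - 4)))² = (-325 + √(-8 + 14))² = (-325 + √6)² ≈ 1.0404e+5)
1/p = 1/((325 - √6)²) = (325 - √6)⁻²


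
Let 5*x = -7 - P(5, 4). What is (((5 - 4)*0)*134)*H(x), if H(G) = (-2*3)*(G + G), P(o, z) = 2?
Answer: 0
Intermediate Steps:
x = -9/5 (x = (-7 - 1*2)/5 = (-7 - 2)/5 = (⅕)*(-9) = -9/5 ≈ -1.8000)
H(G) = -12*G
(((5 - 4)*0)*134)*H(x) = (((5 - 4)*0)*134)*(-12*(-9/5)) = ((1*0)*134)*(108/5) = (0*134)*(108/5) = 0*(108/5) = 0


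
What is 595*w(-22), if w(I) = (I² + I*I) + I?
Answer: 562870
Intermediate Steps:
w(I) = I + 2*I² (w(I) = (I² + I²) + I = 2*I² + I = I + 2*I²)
595*w(-22) = 595*(-22*(1 + 2*(-22))) = 595*(-22*(1 - 44)) = 595*(-22*(-43)) = 595*946 = 562870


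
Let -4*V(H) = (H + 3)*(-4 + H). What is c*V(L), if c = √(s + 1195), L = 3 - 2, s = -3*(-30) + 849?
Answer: 3*√2134 ≈ 138.59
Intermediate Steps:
s = 939 (s = 90 + 849 = 939)
L = 1
V(H) = -(-4 + H)*(3 + H)/4 (V(H) = -(H + 3)*(-4 + H)/4 = -(3 + H)*(-4 + H)/4 = -(-4 + H)*(3 + H)/4)
c = √2134 (c = √(939 + 1195) = √2134 ≈ 46.195)
c*V(L) = √2134*(3 - ¼*1² + (¼)*1) = √2134*(3 - ¼*1 + ¼) = √2134*(3 - ¼ + ¼) = √2134*3 = 3*√2134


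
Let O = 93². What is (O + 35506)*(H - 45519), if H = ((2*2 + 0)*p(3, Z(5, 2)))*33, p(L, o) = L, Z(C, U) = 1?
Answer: -1992406065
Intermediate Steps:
O = 8649
H = 396 (H = ((2*2 + 0)*3)*33 = ((4 + 0)*3)*33 = (4*3)*33 = 12*33 = 396)
(O + 35506)*(H - 45519) = (8649 + 35506)*(396 - 45519) = 44155*(-45123) = -1992406065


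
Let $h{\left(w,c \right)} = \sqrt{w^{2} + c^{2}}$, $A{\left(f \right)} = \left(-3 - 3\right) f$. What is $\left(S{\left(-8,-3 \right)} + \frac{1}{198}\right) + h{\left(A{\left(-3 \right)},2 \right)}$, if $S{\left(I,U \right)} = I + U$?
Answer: $- \frac{2177}{198} + 2 \sqrt{82} \approx 7.1158$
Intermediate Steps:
$A{\left(f \right)} = - 6 f$
$h{\left(w,c \right)} = \sqrt{c^{2} + w^{2}}$
$\left(S{\left(-8,-3 \right)} + \frac{1}{198}\right) + h{\left(A{\left(-3 \right)},2 \right)} = \left(\left(-8 - 3\right) + \frac{1}{198}\right) + \sqrt{2^{2} + \left(\left(-6\right) \left(-3\right)\right)^{2}} = \left(-11 + \frac{1}{198}\right) + \sqrt{4 + 18^{2}} = - \frac{2177}{198} + \sqrt{4 + 324} = - \frac{2177}{198} + \sqrt{328} = - \frac{2177}{198} + 2 \sqrt{82}$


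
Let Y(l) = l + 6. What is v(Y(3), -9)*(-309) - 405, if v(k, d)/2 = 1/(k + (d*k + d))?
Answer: -10729/27 ≈ -397.37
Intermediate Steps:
Y(l) = 6 + l
v(k, d) = 2/(d + k + d*k) (v(k, d) = 2/(k + (d*k + d)) = 2/(k + (d + d*k)) = 2/(d + k + d*k))
v(Y(3), -9)*(-309) - 405 = (2/(-9 + (6 + 3) - 9*(6 + 3)))*(-309) - 405 = (2/(-9 + 9 - 9*9))*(-309) - 405 = (2/(-9 + 9 - 81))*(-309) - 405 = (2/(-81))*(-309) - 405 = (2*(-1/81))*(-309) - 405 = -2/81*(-309) - 405 = 206/27 - 405 = -10729/27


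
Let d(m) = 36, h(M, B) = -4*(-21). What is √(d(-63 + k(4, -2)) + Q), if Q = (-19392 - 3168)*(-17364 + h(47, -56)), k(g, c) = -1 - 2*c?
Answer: 6*√10828801 ≈ 19744.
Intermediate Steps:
h(M, B) = 84
Q = 389836800 (Q = (-19392 - 3168)*(-17364 + 84) = -22560*(-17280) = 389836800)
√(d(-63 + k(4, -2)) + Q) = √(36 + 389836800) = √389836836 = 6*√10828801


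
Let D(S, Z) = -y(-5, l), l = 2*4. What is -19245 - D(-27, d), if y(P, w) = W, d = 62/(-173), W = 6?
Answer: -19239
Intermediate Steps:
d = -62/173 (d = 62*(-1/173) = -62/173 ≈ -0.35838)
l = 8
y(P, w) = 6
D(S, Z) = -6 (D(S, Z) = -1*6 = -6)
-19245 - D(-27, d) = -19245 - 1*(-6) = -19245 + 6 = -19239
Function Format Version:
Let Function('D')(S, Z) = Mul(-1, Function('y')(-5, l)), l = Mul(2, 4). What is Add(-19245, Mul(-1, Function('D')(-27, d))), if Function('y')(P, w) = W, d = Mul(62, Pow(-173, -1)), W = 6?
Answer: -19239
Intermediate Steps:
d = Rational(-62, 173) (d = Mul(62, Rational(-1, 173)) = Rational(-62, 173) ≈ -0.35838)
l = 8
Function('y')(P, w) = 6
Function('D')(S, Z) = -6 (Function('D')(S, Z) = Mul(-1, 6) = -6)
Add(-19245, Mul(-1, Function('D')(-27, d))) = Add(-19245, Mul(-1, -6)) = Add(-19245, 6) = -19239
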